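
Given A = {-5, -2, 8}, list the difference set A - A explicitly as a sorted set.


A - A = {a - a' : a, a' ∈ A}.
Compute a - a' for each ordered pair (a, a'):
a = -5: -5--5=0, -5--2=-3, -5-8=-13
a = -2: -2--5=3, -2--2=0, -2-8=-10
a = 8: 8--5=13, 8--2=10, 8-8=0
Collecting distinct values (and noting 0 appears from a-a):
A - A = {-13, -10, -3, 0, 3, 10, 13}
|A - A| = 7

A - A = {-13, -10, -3, 0, 3, 10, 13}


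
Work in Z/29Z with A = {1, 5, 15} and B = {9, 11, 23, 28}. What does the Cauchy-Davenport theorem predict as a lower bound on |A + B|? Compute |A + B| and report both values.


Cauchy-Davenport: |A + B| ≥ min(p, |A| + |B| - 1) for A, B nonempty in Z/pZ.
|A| = 3, |B| = 4, p = 29.
CD lower bound = min(29, 3 + 4 - 1) = min(29, 6) = 6.
Compute A + B mod 29 directly:
a = 1: 1+9=10, 1+11=12, 1+23=24, 1+28=0
a = 5: 5+9=14, 5+11=16, 5+23=28, 5+28=4
a = 15: 15+9=24, 15+11=26, 15+23=9, 15+28=14
A + B = {0, 4, 9, 10, 12, 14, 16, 24, 26, 28}, so |A + B| = 10.
Verify: 10 ≥ 6? Yes ✓.

CD lower bound = 6, actual |A + B| = 10.


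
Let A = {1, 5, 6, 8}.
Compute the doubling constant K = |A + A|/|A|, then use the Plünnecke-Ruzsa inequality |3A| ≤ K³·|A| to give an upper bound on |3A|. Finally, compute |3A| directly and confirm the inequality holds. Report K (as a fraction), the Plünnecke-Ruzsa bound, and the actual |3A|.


|A| = 4.
Step 1: Compute A + A by enumerating all 16 pairs.
A + A = {2, 6, 7, 9, 10, 11, 12, 13, 14, 16}, so |A + A| = 10.
Step 2: Doubling constant K = |A + A|/|A| = 10/4 = 10/4 ≈ 2.5000.
Step 3: Plünnecke-Ruzsa gives |3A| ≤ K³·|A| = (2.5000)³ · 4 ≈ 62.5000.
Step 4: Compute 3A = A + A + A directly by enumerating all triples (a,b,c) ∈ A³; |3A| = 17.
Step 5: Check 17 ≤ 62.5000? Yes ✓.

K = 10/4, Plünnecke-Ruzsa bound K³|A| ≈ 62.5000, |3A| = 17, inequality holds.


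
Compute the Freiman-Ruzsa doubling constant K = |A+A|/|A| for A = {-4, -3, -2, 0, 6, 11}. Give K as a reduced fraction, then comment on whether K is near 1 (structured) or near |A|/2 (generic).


|A| = 6.
Compute A + A by enumerating all 36 pairs.
A + A = {-8, -7, -6, -5, -4, -3, -2, 0, 2, 3, 4, 6, 7, 8, 9, 11, 12, 17, 22}, so |A + A| = 19.
K = |A + A| / |A| = 19/6 (already in lowest terms) ≈ 3.1667.
Reference: AP of size 6 gives K = 11/6 ≈ 1.8333; a fully generic set of size 6 gives K ≈ 3.5000.

|A| = 6, |A + A| = 19, K = 19/6.


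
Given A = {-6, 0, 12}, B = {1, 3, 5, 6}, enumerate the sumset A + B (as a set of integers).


A + B = {a + b : a ∈ A, b ∈ B}.
Enumerate all |A|·|B| = 3·4 = 12 pairs (a, b) and collect distinct sums.
a = -6: -6+1=-5, -6+3=-3, -6+5=-1, -6+6=0
a = 0: 0+1=1, 0+3=3, 0+5=5, 0+6=6
a = 12: 12+1=13, 12+3=15, 12+5=17, 12+6=18
Collecting distinct sums: A + B = {-5, -3, -1, 0, 1, 3, 5, 6, 13, 15, 17, 18}
|A + B| = 12

A + B = {-5, -3, -1, 0, 1, 3, 5, 6, 13, 15, 17, 18}


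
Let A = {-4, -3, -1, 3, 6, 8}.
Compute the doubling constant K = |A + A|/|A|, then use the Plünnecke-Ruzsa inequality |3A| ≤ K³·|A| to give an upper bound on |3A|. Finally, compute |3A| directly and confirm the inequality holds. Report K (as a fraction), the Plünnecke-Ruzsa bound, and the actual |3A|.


|A| = 6.
Step 1: Compute A + A by enumerating all 36 pairs.
A + A = {-8, -7, -6, -5, -4, -2, -1, 0, 2, 3, 4, 5, 6, 7, 9, 11, 12, 14, 16}, so |A + A| = 19.
Step 2: Doubling constant K = |A + A|/|A| = 19/6 = 19/6 ≈ 3.1667.
Step 3: Plünnecke-Ruzsa gives |3A| ≤ K³·|A| = (3.1667)³ · 6 ≈ 190.5278.
Step 4: Compute 3A = A + A + A directly by enumerating all triples (a,b,c) ∈ A³; |3A| = 34.
Step 5: Check 34 ≤ 190.5278? Yes ✓.

K = 19/6, Plünnecke-Ruzsa bound K³|A| ≈ 190.5278, |3A| = 34, inequality holds.


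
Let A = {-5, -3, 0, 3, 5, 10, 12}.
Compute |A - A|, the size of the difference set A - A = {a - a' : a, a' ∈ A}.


A - A = {a - a' : a, a' ∈ A}; |A| = 7.
Bounds: 2|A|-1 ≤ |A - A| ≤ |A|² - |A| + 1, i.e. 13 ≤ |A - A| ≤ 43.
Note: 0 ∈ A - A always (from a - a). The set is symmetric: if d ∈ A - A then -d ∈ A - A.
Enumerate nonzero differences d = a - a' with a > a' (then include -d):
Positive differences: {2, 3, 5, 6, 7, 8, 9, 10, 12, 13, 15, 17}
Full difference set: {0} ∪ (positive diffs) ∪ (negative diffs).
|A - A| = 1 + 2·12 = 25 (matches direct enumeration: 25).

|A - A| = 25


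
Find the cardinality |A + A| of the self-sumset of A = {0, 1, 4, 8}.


A + A = {a + a' : a, a' ∈ A}; |A| = 4.
General bounds: 2|A| - 1 ≤ |A + A| ≤ |A|(|A|+1)/2, i.e. 7 ≤ |A + A| ≤ 10.
Lower bound 2|A|-1 is attained iff A is an arithmetic progression.
Enumerate sums a + a' for a ≤ a' (symmetric, so this suffices):
a = 0: 0+0=0, 0+1=1, 0+4=4, 0+8=8
a = 1: 1+1=2, 1+4=5, 1+8=9
a = 4: 4+4=8, 4+8=12
a = 8: 8+8=16
Distinct sums: {0, 1, 2, 4, 5, 8, 9, 12, 16}
|A + A| = 9

|A + A| = 9


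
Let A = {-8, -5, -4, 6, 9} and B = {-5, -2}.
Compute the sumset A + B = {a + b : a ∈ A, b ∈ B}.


A + B = {a + b : a ∈ A, b ∈ B}.
Enumerate all |A|·|B| = 5·2 = 10 pairs (a, b) and collect distinct sums.
a = -8: -8+-5=-13, -8+-2=-10
a = -5: -5+-5=-10, -5+-2=-7
a = -4: -4+-5=-9, -4+-2=-6
a = 6: 6+-5=1, 6+-2=4
a = 9: 9+-5=4, 9+-2=7
Collecting distinct sums: A + B = {-13, -10, -9, -7, -6, 1, 4, 7}
|A + B| = 8

A + B = {-13, -10, -9, -7, -6, 1, 4, 7}


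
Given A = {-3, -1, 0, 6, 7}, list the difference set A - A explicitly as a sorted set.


A - A = {a - a' : a, a' ∈ A}.
Compute a - a' for each ordered pair (a, a'):
a = -3: -3--3=0, -3--1=-2, -3-0=-3, -3-6=-9, -3-7=-10
a = -1: -1--3=2, -1--1=0, -1-0=-1, -1-6=-7, -1-7=-8
a = 0: 0--3=3, 0--1=1, 0-0=0, 0-6=-6, 0-7=-7
a = 6: 6--3=9, 6--1=7, 6-0=6, 6-6=0, 6-7=-1
a = 7: 7--3=10, 7--1=8, 7-0=7, 7-6=1, 7-7=0
Collecting distinct values (and noting 0 appears from a-a):
A - A = {-10, -9, -8, -7, -6, -3, -2, -1, 0, 1, 2, 3, 6, 7, 8, 9, 10}
|A - A| = 17

A - A = {-10, -9, -8, -7, -6, -3, -2, -1, 0, 1, 2, 3, 6, 7, 8, 9, 10}


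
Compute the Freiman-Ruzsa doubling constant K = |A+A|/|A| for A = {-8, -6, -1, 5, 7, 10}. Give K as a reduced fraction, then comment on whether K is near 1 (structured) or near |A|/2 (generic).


|A| = 6.
Compute A + A by enumerating all 36 pairs.
A + A = {-16, -14, -12, -9, -7, -3, -2, -1, 1, 2, 4, 6, 9, 10, 12, 14, 15, 17, 20}, so |A + A| = 19.
K = |A + A| / |A| = 19/6 (already in lowest terms) ≈ 3.1667.
Reference: AP of size 6 gives K = 11/6 ≈ 1.8333; a fully generic set of size 6 gives K ≈ 3.5000.

|A| = 6, |A + A| = 19, K = 19/6.


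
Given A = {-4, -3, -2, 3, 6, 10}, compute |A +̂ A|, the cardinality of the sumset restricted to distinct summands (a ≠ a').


Restricted sumset: A +̂ A = {a + a' : a ∈ A, a' ∈ A, a ≠ a'}.
Equivalently, take A + A and drop any sum 2a that is achievable ONLY as a + a for a ∈ A (i.e. sums representable only with equal summands).
Enumerate pairs (a, a') with a < a' (symmetric, so each unordered pair gives one sum; this covers all a ≠ a'):
  -4 + -3 = -7
  -4 + -2 = -6
  -4 + 3 = -1
  -4 + 6 = 2
  -4 + 10 = 6
  -3 + -2 = -5
  -3 + 3 = 0
  -3 + 6 = 3
  -3 + 10 = 7
  -2 + 3 = 1
  -2 + 6 = 4
  -2 + 10 = 8
  3 + 6 = 9
  3 + 10 = 13
  6 + 10 = 16
Collected distinct sums: {-7, -6, -5, -1, 0, 1, 2, 3, 4, 6, 7, 8, 9, 13, 16}
|A +̂ A| = 15
(Reference bound: |A +̂ A| ≥ 2|A| - 3 for |A| ≥ 2, with |A| = 6 giving ≥ 9.)

|A +̂ A| = 15


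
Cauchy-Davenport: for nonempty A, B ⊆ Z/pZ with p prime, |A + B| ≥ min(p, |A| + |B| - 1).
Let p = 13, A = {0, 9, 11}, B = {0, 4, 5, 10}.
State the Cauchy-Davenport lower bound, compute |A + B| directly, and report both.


Cauchy-Davenport: |A + B| ≥ min(p, |A| + |B| - 1) for A, B nonempty in Z/pZ.
|A| = 3, |B| = 4, p = 13.
CD lower bound = min(13, 3 + 4 - 1) = min(13, 6) = 6.
Compute A + B mod 13 directly:
a = 0: 0+0=0, 0+4=4, 0+5=5, 0+10=10
a = 9: 9+0=9, 9+4=0, 9+5=1, 9+10=6
a = 11: 11+0=11, 11+4=2, 11+5=3, 11+10=8
A + B = {0, 1, 2, 3, 4, 5, 6, 8, 9, 10, 11}, so |A + B| = 11.
Verify: 11 ≥ 6? Yes ✓.

CD lower bound = 6, actual |A + B| = 11.


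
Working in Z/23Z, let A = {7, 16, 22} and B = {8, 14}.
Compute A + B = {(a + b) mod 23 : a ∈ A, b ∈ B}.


Work in Z/23Z: reduce every sum a + b modulo 23.
Enumerate all 6 pairs:
a = 7: 7+8=15, 7+14=21
a = 16: 16+8=1, 16+14=7
a = 22: 22+8=7, 22+14=13
Distinct residues collected: {1, 7, 13, 15, 21}
|A + B| = 5 (out of 23 total residues).

A + B = {1, 7, 13, 15, 21}


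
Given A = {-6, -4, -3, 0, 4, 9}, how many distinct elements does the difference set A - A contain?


A - A = {a - a' : a, a' ∈ A}; |A| = 6.
Bounds: 2|A|-1 ≤ |A - A| ≤ |A|² - |A| + 1, i.e. 11 ≤ |A - A| ≤ 31.
Note: 0 ∈ A - A always (from a - a). The set is symmetric: if d ∈ A - A then -d ∈ A - A.
Enumerate nonzero differences d = a - a' with a > a' (then include -d):
Positive differences: {1, 2, 3, 4, 5, 6, 7, 8, 9, 10, 12, 13, 15}
Full difference set: {0} ∪ (positive diffs) ∪ (negative diffs).
|A - A| = 1 + 2·13 = 27 (matches direct enumeration: 27).

|A - A| = 27


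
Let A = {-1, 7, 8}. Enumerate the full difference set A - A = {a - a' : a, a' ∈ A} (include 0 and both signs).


A - A = {a - a' : a, a' ∈ A}.
Compute a - a' for each ordered pair (a, a'):
a = -1: -1--1=0, -1-7=-8, -1-8=-9
a = 7: 7--1=8, 7-7=0, 7-8=-1
a = 8: 8--1=9, 8-7=1, 8-8=0
Collecting distinct values (and noting 0 appears from a-a):
A - A = {-9, -8, -1, 0, 1, 8, 9}
|A - A| = 7

A - A = {-9, -8, -1, 0, 1, 8, 9}


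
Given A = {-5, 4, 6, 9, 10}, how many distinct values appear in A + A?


A + A = {a + a' : a, a' ∈ A}; |A| = 5.
General bounds: 2|A| - 1 ≤ |A + A| ≤ |A|(|A|+1)/2, i.e. 9 ≤ |A + A| ≤ 15.
Lower bound 2|A|-1 is attained iff A is an arithmetic progression.
Enumerate sums a + a' for a ≤ a' (symmetric, so this suffices):
a = -5: -5+-5=-10, -5+4=-1, -5+6=1, -5+9=4, -5+10=5
a = 4: 4+4=8, 4+6=10, 4+9=13, 4+10=14
a = 6: 6+6=12, 6+9=15, 6+10=16
a = 9: 9+9=18, 9+10=19
a = 10: 10+10=20
Distinct sums: {-10, -1, 1, 4, 5, 8, 10, 12, 13, 14, 15, 16, 18, 19, 20}
|A + A| = 15

|A + A| = 15


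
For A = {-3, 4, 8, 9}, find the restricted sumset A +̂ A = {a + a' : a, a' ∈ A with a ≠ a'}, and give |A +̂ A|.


Restricted sumset: A +̂ A = {a + a' : a ∈ A, a' ∈ A, a ≠ a'}.
Equivalently, take A + A and drop any sum 2a that is achievable ONLY as a + a for a ∈ A (i.e. sums representable only with equal summands).
Enumerate pairs (a, a') with a < a' (symmetric, so each unordered pair gives one sum; this covers all a ≠ a'):
  -3 + 4 = 1
  -3 + 8 = 5
  -3 + 9 = 6
  4 + 8 = 12
  4 + 9 = 13
  8 + 9 = 17
Collected distinct sums: {1, 5, 6, 12, 13, 17}
|A +̂ A| = 6
(Reference bound: |A +̂ A| ≥ 2|A| - 3 for |A| ≥ 2, with |A| = 4 giving ≥ 5.)

|A +̂ A| = 6


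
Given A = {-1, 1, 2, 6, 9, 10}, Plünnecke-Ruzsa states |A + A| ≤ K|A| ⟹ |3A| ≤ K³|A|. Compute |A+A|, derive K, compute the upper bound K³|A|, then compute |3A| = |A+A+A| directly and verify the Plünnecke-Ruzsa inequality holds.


|A| = 6.
Step 1: Compute A + A by enumerating all 36 pairs.
A + A = {-2, 0, 1, 2, 3, 4, 5, 7, 8, 9, 10, 11, 12, 15, 16, 18, 19, 20}, so |A + A| = 18.
Step 2: Doubling constant K = |A + A|/|A| = 18/6 = 18/6 ≈ 3.0000.
Step 3: Plünnecke-Ruzsa gives |3A| ≤ K³·|A| = (3.0000)³ · 6 ≈ 162.0000.
Step 4: Compute 3A = A + A + A directly by enumerating all triples (a,b,c) ∈ A³; |3A| = 32.
Step 5: Check 32 ≤ 162.0000? Yes ✓.

K = 18/6, Plünnecke-Ruzsa bound K³|A| ≈ 162.0000, |3A| = 32, inequality holds.


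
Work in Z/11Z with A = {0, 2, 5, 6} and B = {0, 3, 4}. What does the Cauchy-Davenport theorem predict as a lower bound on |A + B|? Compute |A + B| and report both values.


Cauchy-Davenport: |A + B| ≥ min(p, |A| + |B| - 1) for A, B nonempty in Z/pZ.
|A| = 4, |B| = 3, p = 11.
CD lower bound = min(11, 4 + 3 - 1) = min(11, 6) = 6.
Compute A + B mod 11 directly:
a = 0: 0+0=0, 0+3=3, 0+4=4
a = 2: 2+0=2, 2+3=5, 2+4=6
a = 5: 5+0=5, 5+3=8, 5+4=9
a = 6: 6+0=6, 6+3=9, 6+4=10
A + B = {0, 2, 3, 4, 5, 6, 8, 9, 10}, so |A + B| = 9.
Verify: 9 ≥ 6? Yes ✓.

CD lower bound = 6, actual |A + B| = 9.


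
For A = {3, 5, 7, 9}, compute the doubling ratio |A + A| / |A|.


|A| = 4.
Compute A + A by enumerating all 16 pairs.
A + A = {6, 8, 10, 12, 14, 16, 18}, so |A + A| = 7.
K = |A + A| / |A| = 7/4 (already in lowest terms) ≈ 1.7500.
Reference: AP of size 4 gives K = 7/4 ≈ 1.7500; a fully generic set of size 4 gives K ≈ 2.5000.

|A| = 4, |A + A| = 7, K = 7/4.


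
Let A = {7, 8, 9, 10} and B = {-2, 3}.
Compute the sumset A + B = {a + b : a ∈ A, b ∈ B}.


A + B = {a + b : a ∈ A, b ∈ B}.
Enumerate all |A|·|B| = 4·2 = 8 pairs (a, b) and collect distinct sums.
a = 7: 7+-2=5, 7+3=10
a = 8: 8+-2=6, 8+3=11
a = 9: 9+-2=7, 9+3=12
a = 10: 10+-2=8, 10+3=13
Collecting distinct sums: A + B = {5, 6, 7, 8, 10, 11, 12, 13}
|A + B| = 8

A + B = {5, 6, 7, 8, 10, 11, 12, 13}


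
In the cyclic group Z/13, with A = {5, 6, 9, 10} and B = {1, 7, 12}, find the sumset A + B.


Work in Z/13Z: reduce every sum a + b modulo 13.
Enumerate all 12 pairs:
a = 5: 5+1=6, 5+7=12, 5+12=4
a = 6: 6+1=7, 6+7=0, 6+12=5
a = 9: 9+1=10, 9+7=3, 9+12=8
a = 10: 10+1=11, 10+7=4, 10+12=9
Distinct residues collected: {0, 3, 4, 5, 6, 7, 8, 9, 10, 11, 12}
|A + B| = 11 (out of 13 total residues).

A + B = {0, 3, 4, 5, 6, 7, 8, 9, 10, 11, 12}


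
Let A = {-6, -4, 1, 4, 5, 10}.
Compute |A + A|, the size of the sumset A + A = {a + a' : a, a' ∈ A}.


A + A = {a + a' : a, a' ∈ A}; |A| = 6.
General bounds: 2|A| - 1 ≤ |A + A| ≤ |A|(|A|+1)/2, i.e. 11 ≤ |A + A| ≤ 21.
Lower bound 2|A|-1 is attained iff A is an arithmetic progression.
Enumerate sums a + a' for a ≤ a' (symmetric, so this suffices):
a = -6: -6+-6=-12, -6+-4=-10, -6+1=-5, -6+4=-2, -6+5=-1, -6+10=4
a = -4: -4+-4=-8, -4+1=-3, -4+4=0, -4+5=1, -4+10=6
a = 1: 1+1=2, 1+4=5, 1+5=6, 1+10=11
a = 4: 4+4=8, 4+5=9, 4+10=14
a = 5: 5+5=10, 5+10=15
a = 10: 10+10=20
Distinct sums: {-12, -10, -8, -5, -3, -2, -1, 0, 1, 2, 4, 5, 6, 8, 9, 10, 11, 14, 15, 20}
|A + A| = 20

|A + A| = 20


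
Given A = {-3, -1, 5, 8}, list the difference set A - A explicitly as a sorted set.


A - A = {a - a' : a, a' ∈ A}.
Compute a - a' for each ordered pair (a, a'):
a = -3: -3--3=0, -3--1=-2, -3-5=-8, -3-8=-11
a = -1: -1--3=2, -1--1=0, -1-5=-6, -1-8=-9
a = 5: 5--3=8, 5--1=6, 5-5=0, 5-8=-3
a = 8: 8--3=11, 8--1=9, 8-5=3, 8-8=0
Collecting distinct values (and noting 0 appears from a-a):
A - A = {-11, -9, -8, -6, -3, -2, 0, 2, 3, 6, 8, 9, 11}
|A - A| = 13

A - A = {-11, -9, -8, -6, -3, -2, 0, 2, 3, 6, 8, 9, 11}


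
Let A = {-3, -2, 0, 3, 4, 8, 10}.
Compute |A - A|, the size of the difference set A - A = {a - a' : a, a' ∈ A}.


A - A = {a - a' : a, a' ∈ A}; |A| = 7.
Bounds: 2|A|-1 ≤ |A - A| ≤ |A|² - |A| + 1, i.e. 13 ≤ |A - A| ≤ 43.
Note: 0 ∈ A - A always (from a - a). The set is symmetric: if d ∈ A - A then -d ∈ A - A.
Enumerate nonzero differences d = a - a' with a > a' (then include -d):
Positive differences: {1, 2, 3, 4, 5, 6, 7, 8, 10, 11, 12, 13}
Full difference set: {0} ∪ (positive diffs) ∪ (negative diffs).
|A - A| = 1 + 2·12 = 25 (matches direct enumeration: 25).

|A - A| = 25


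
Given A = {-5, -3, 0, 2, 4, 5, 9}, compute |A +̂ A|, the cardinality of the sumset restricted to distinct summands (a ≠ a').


Restricted sumset: A +̂ A = {a + a' : a ∈ A, a' ∈ A, a ≠ a'}.
Equivalently, take A + A and drop any sum 2a that is achievable ONLY as a + a for a ∈ A (i.e. sums representable only with equal summands).
Enumerate pairs (a, a') with a < a' (symmetric, so each unordered pair gives one sum; this covers all a ≠ a'):
  -5 + -3 = -8
  -5 + 0 = -5
  -5 + 2 = -3
  -5 + 4 = -1
  -5 + 5 = 0
  -5 + 9 = 4
  -3 + 0 = -3
  -3 + 2 = -1
  -3 + 4 = 1
  -3 + 5 = 2
  -3 + 9 = 6
  0 + 2 = 2
  0 + 4 = 4
  0 + 5 = 5
  0 + 9 = 9
  2 + 4 = 6
  2 + 5 = 7
  2 + 9 = 11
  4 + 5 = 9
  4 + 9 = 13
  5 + 9 = 14
Collected distinct sums: {-8, -5, -3, -1, 0, 1, 2, 4, 5, 6, 7, 9, 11, 13, 14}
|A +̂ A| = 15
(Reference bound: |A +̂ A| ≥ 2|A| - 3 for |A| ≥ 2, with |A| = 7 giving ≥ 11.)

|A +̂ A| = 15


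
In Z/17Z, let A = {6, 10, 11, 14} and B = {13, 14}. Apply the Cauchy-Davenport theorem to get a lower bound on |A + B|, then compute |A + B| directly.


Cauchy-Davenport: |A + B| ≥ min(p, |A| + |B| - 1) for A, B nonempty in Z/pZ.
|A| = 4, |B| = 2, p = 17.
CD lower bound = min(17, 4 + 2 - 1) = min(17, 5) = 5.
Compute A + B mod 17 directly:
a = 6: 6+13=2, 6+14=3
a = 10: 10+13=6, 10+14=7
a = 11: 11+13=7, 11+14=8
a = 14: 14+13=10, 14+14=11
A + B = {2, 3, 6, 7, 8, 10, 11}, so |A + B| = 7.
Verify: 7 ≥ 5? Yes ✓.

CD lower bound = 5, actual |A + B| = 7.


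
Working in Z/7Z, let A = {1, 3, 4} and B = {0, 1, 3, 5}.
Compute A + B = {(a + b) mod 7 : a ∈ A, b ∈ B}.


Work in Z/7Z: reduce every sum a + b modulo 7.
Enumerate all 12 pairs:
a = 1: 1+0=1, 1+1=2, 1+3=4, 1+5=6
a = 3: 3+0=3, 3+1=4, 3+3=6, 3+5=1
a = 4: 4+0=4, 4+1=5, 4+3=0, 4+5=2
Distinct residues collected: {0, 1, 2, 3, 4, 5, 6}
|A + B| = 7 (out of 7 total residues).

A + B = {0, 1, 2, 3, 4, 5, 6}


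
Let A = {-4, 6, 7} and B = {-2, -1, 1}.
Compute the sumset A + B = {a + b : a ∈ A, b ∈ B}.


A + B = {a + b : a ∈ A, b ∈ B}.
Enumerate all |A|·|B| = 3·3 = 9 pairs (a, b) and collect distinct sums.
a = -4: -4+-2=-6, -4+-1=-5, -4+1=-3
a = 6: 6+-2=4, 6+-1=5, 6+1=7
a = 7: 7+-2=5, 7+-1=6, 7+1=8
Collecting distinct sums: A + B = {-6, -5, -3, 4, 5, 6, 7, 8}
|A + B| = 8

A + B = {-6, -5, -3, 4, 5, 6, 7, 8}


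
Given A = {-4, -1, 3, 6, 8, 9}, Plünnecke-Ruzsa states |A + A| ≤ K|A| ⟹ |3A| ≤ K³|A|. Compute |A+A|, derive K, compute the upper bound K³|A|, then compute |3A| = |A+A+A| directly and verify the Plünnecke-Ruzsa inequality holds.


|A| = 6.
Step 1: Compute A + A by enumerating all 36 pairs.
A + A = {-8, -5, -2, -1, 2, 4, 5, 6, 7, 8, 9, 11, 12, 14, 15, 16, 17, 18}, so |A + A| = 18.
Step 2: Doubling constant K = |A + A|/|A| = 18/6 = 18/6 ≈ 3.0000.
Step 3: Plünnecke-Ruzsa gives |3A| ≤ K³·|A| = (3.0000)³ · 6 ≈ 162.0000.
Step 4: Compute 3A = A + A + A directly by enumerating all triples (a,b,c) ∈ A³; |3A| = 34.
Step 5: Check 34 ≤ 162.0000? Yes ✓.

K = 18/6, Plünnecke-Ruzsa bound K³|A| ≈ 162.0000, |3A| = 34, inequality holds.


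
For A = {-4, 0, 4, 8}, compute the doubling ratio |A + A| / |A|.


|A| = 4.
Compute A + A by enumerating all 16 pairs.
A + A = {-8, -4, 0, 4, 8, 12, 16}, so |A + A| = 7.
K = |A + A| / |A| = 7/4 (already in lowest terms) ≈ 1.7500.
Reference: AP of size 4 gives K = 7/4 ≈ 1.7500; a fully generic set of size 4 gives K ≈ 2.5000.

|A| = 4, |A + A| = 7, K = 7/4.


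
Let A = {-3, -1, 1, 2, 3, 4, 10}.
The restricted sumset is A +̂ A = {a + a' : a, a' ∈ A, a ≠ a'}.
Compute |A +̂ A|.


Restricted sumset: A +̂ A = {a + a' : a ∈ A, a' ∈ A, a ≠ a'}.
Equivalently, take A + A and drop any sum 2a that is achievable ONLY as a + a for a ∈ A (i.e. sums representable only with equal summands).
Enumerate pairs (a, a') with a < a' (symmetric, so each unordered pair gives one sum; this covers all a ≠ a'):
  -3 + -1 = -4
  -3 + 1 = -2
  -3 + 2 = -1
  -3 + 3 = 0
  -3 + 4 = 1
  -3 + 10 = 7
  -1 + 1 = 0
  -1 + 2 = 1
  -1 + 3 = 2
  -1 + 4 = 3
  -1 + 10 = 9
  1 + 2 = 3
  1 + 3 = 4
  1 + 4 = 5
  1 + 10 = 11
  2 + 3 = 5
  2 + 4 = 6
  2 + 10 = 12
  3 + 4 = 7
  3 + 10 = 13
  4 + 10 = 14
Collected distinct sums: {-4, -2, -1, 0, 1, 2, 3, 4, 5, 6, 7, 9, 11, 12, 13, 14}
|A +̂ A| = 16
(Reference bound: |A +̂ A| ≥ 2|A| - 3 for |A| ≥ 2, with |A| = 7 giving ≥ 11.)

|A +̂ A| = 16


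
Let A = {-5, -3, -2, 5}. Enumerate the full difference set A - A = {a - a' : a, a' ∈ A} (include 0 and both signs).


A - A = {a - a' : a, a' ∈ A}.
Compute a - a' for each ordered pair (a, a'):
a = -5: -5--5=0, -5--3=-2, -5--2=-3, -5-5=-10
a = -3: -3--5=2, -3--3=0, -3--2=-1, -3-5=-8
a = -2: -2--5=3, -2--3=1, -2--2=0, -2-5=-7
a = 5: 5--5=10, 5--3=8, 5--2=7, 5-5=0
Collecting distinct values (and noting 0 appears from a-a):
A - A = {-10, -8, -7, -3, -2, -1, 0, 1, 2, 3, 7, 8, 10}
|A - A| = 13

A - A = {-10, -8, -7, -3, -2, -1, 0, 1, 2, 3, 7, 8, 10}


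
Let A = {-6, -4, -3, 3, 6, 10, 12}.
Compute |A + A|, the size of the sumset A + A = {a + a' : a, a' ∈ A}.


A + A = {a + a' : a, a' ∈ A}; |A| = 7.
General bounds: 2|A| - 1 ≤ |A + A| ≤ |A|(|A|+1)/2, i.e. 13 ≤ |A + A| ≤ 28.
Lower bound 2|A|-1 is attained iff A is an arithmetic progression.
Enumerate sums a + a' for a ≤ a' (symmetric, so this suffices):
a = -6: -6+-6=-12, -6+-4=-10, -6+-3=-9, -6+3=-3, -6+6=0, -6+10=4, -6+12=6
a = -4: -4+-4=-8, -4+-3=-7, -4+3=-1, -4+6=2, -4+10=6, -4+12=8
a = -3: -3+-3=-6, -3+3=0, -3+6=3, -3+10=7, -3+12=9
a = 3: 3+3=6, 3+6=9, 3+10=13, 3+12=15
a = 6: 6+6=12, 6+10=16, 6+12=18
a = 10: 10+10=20, 10+12=22
a = 12: 12+12=24
Distinct sums: {-12, -10, -9, -8, -7, -6, -3, -1, 0, 2, 3, 4, 6, 7, 8, 9, 12, 13, 15, 16, 18, 20, 22, 24}
|A + A| = 24

|A + A| = 24


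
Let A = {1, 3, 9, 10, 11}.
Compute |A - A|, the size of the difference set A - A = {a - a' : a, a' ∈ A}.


A - A = {a - a' : a, a' ∈ A}; |A| = 5.
Bounds: 2|A|-1 ≤ |A - A| ≤ |A|² - |A| + 1, i.e. 9 ≤ |A - A| ≤ 21.
Note: 0 ∈ A - A always (from a - a). The set is symmetric: if d ∈ A - A then -d ∈ A - A.
Enumerate nonzero differences d = a - a' with a > a' (then include -d):
Positive differences: {1, 2, 6, 7, 8, 9, 10}
Full difference set: {0} ∪ (positive diffs) ∪ (negative diffs).
|A - A| = 1 + 2·7 = 15 (matches direct enumeration: 15).

|A - A| = 15


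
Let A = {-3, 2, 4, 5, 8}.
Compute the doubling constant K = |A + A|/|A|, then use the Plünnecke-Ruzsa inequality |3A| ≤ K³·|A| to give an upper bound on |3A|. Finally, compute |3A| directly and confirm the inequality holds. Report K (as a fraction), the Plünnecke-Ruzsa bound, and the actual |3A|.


|A| = 5.
Step 1: Compute A + A by enumerating all 25 pairs.
A + A = {-6, -1, 1, 2, 4, 5, 6, 7, 8, 9, 10, 12, 13, 16}, so |A + A| = 14.
Step 2: Doubling constant K = |A + A|/|A| = 14/5 = 14/5 ≈ 2.8000.
Step 3: Plünnecke-Ruzsa gives |3A| ≤ K³·|A| = (2.8000)³ · 5 ≈ 109.7600.
Step 4: Compute 3A = A + A + A directly by enumerating all triples (a,b,c) ∈ A³; |3A| = 25.
Step 5: Check 25 ≤ 109.7600? Yes ✓.

K = 14/5, Plünnecke-Ruzsa bound K³|A| ≈ 109.7600, |3A| = 25, inequality holds.


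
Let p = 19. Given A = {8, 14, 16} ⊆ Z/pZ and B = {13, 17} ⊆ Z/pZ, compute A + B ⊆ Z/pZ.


Work in Z/19Z: reduce every sum a + b modulo 19.
Enumerate all 6 pairs:
a = 8: 8+13=2, 8+17=6
a = 14: 14+13=8, 14+17=12
a = 16: 16+13=10, 16+17=14
Distinct residues collected: {2, 6, 8, 10, 12, 14}
|A + B| = 6 (out of 19 total residues).

A + B = {2, 6, 8, 10, 12, 14}


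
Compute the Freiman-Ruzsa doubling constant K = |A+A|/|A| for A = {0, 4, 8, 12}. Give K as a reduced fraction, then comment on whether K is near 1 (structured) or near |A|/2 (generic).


|A| = 4.
Compute A + A by enumerating all 16 pairs.
A + A = {0, 4, 8, 12, 16, 20, 24}, so |A + A| = 7.
K = |A + A| / |A| = 7/4 (already in lowest terms) ≈ 1.7500.
Reference: AP of size 4 gives K = 7/4 ≈ 1.7500; a fully generic set of size 4 gives K ≈ 2.5000.

|A| = 4, |A + A| = 7, K = 7/4.


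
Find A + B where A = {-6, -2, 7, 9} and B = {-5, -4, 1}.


A + B = {a + b : a ∈ A, b ∈ B}.
Enumerate all |A|·|B| = 4·3 = 12 pairs (a, b) and collect distinct sums.
a = -6: -6+-5=-11, -6+-4=-10, -6+1=-5
a = -2: -2+-5=-7, -2+-4=-6, -2+1=-1
a = 7: 7+-5=2, 7+-4=3, 7+1=8
a = 9: 9+-5=4, 9+-4=5, 9+1=10
Collecting distinct sums: A + B = {-11, -10, -7, -6, -5, -1, 2, 3, 4, 5, 8, 10}
|A + B| = 12

A + B = {-11, -10, -7, -6, -5, -1, 2, 3, 4, 5, 8, 10}


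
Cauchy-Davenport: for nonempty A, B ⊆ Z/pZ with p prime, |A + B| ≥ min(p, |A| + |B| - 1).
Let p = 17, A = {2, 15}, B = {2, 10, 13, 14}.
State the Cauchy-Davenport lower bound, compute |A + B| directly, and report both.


Cauchy-Davenport: |A + B| ≥ min(p, |A| + |B| - 1) for A, B nonempty in Z/pZ.
|A| = 2, |B| = 4, p = 17.
CD lower bound = min(17, 2 + 4 - 1) = min(17, 5) = 5.
Compute A + B mod 17 directly:
a = 2: 2+2=4, 2+10=12, 2+13=15, 2+14=16
a = 15: 15+2=0, 15+10=8, 15+13=11, 15+14=12
A + B = {0, 4, 8, 11, 12, 15, 16}, so |A + B| = 7.
Verify: 7 ≥ 5? Yes ✓.

CD lower bound = 5, actual |A + B| = 7.


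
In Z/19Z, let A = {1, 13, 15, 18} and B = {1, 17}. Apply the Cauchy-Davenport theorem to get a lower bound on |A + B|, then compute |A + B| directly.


Cauchy-Davenport: |A + B| ≥ min(p, |A| + |B| - 1) for A, B nonempty in Z/pZ.
|A| = 4, |B| = 2, p = 19.
CD lower bound = min(19, 4 + 2 - 1) = min(19, 5) = 5.
Compute A + B mod 19 directly:
a = 1: 1+1=2, 1+17=18
a = 13: 13+1=14, 13+17=11
a = 15: 15+1=16, 15+17=13
a = 18: 18+1=0, 18+17=16
A + B = {0, 2, 11, 13, 14, 16, 18}, so |A + B| = 7.
Verify: 7 ≥ 5? Yes ✓.

CD lower bound = 5, actual |A + B| = 7.


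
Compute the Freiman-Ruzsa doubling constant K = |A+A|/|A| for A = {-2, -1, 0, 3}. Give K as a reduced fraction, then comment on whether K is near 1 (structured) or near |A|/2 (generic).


|A| = 4.
Compute A + A by enumerating all 16 pairs.
A + A = {-4, -3, -2, -1, 0, 1, 2, 3, 6}, so |A + A| = 9.
K = |A + A| / |A| = 9/4 (already in lowest terms) ≈ 2.2500.
Reference: AP of size 4 gives K = 7/4 ≈ 1.7500; a fully generic set of size 4 gives K ≈ 2.5000.

|A| = 4, |A + A| = 9, K = 9/4.


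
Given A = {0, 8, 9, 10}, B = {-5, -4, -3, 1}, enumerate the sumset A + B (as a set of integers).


A + B = {a + b : a ∈ A, b ∈ B}.
Enumerate all |A|·|B| = 4·4 = 16 pairs (a, b) and collect distinct sums.
a = 0: 0+-5=-5, 0+-4=-4, 0+-3=-3, 0+1=1
a = 8: 8+-5=3, 8+-4=4, 8+-3=5, 8+1=9
a = 9: 9+-5=4, 9+-4=5, 9+-3=6, 9+1=10
a = 10: 10+-5=5, 10+-4=6, 10+-3=7, 10+1=11
Collecting distinct sums: A + B = {-5, -4, -3, 1, 3, 4, 5, 6, 7, 9, 10, 11}
|A + B| = 12

A + B = {-5, -4, -3, 1, 3, 4, 5, 6, 7, 9, 10, 11}


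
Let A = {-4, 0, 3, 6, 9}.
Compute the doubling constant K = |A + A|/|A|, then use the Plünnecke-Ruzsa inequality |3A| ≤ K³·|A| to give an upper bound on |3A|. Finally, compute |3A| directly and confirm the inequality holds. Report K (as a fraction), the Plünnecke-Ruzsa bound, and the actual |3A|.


|A| = 5.
Step 1: Compute A + A by enumerating all 25 pairs.
A + A = {-8, -4, -1, 0, 2, 3, 5, 6, 9, 12, 15, 18}, so |A + A| = 12.
Step 2: Doubling constant K = |A + A|/|A| = 12/5 = 12/5 ≈ 2.4000.
Step 3: Plünnecke-Ruzsa gives |3A| ≤ K³·|A| = (2.4000)³ · 5 ≈ 69.1200.
Step 4: Compute 3A = A + A + A directly by enumerating all triples (a,b,c) ∈ A³; |3A| = 22.
Step 5: Check 22 ≤ 69.1200? Yes ✓.

K = 12/5, Plünnecke-Ruzsa bound K³|A| ≈ 69.1200, |3A| = 22, inequality holds.


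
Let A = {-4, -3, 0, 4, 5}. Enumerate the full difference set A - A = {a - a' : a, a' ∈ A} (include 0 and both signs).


A - A = {a - a' : a, a' ∈ A}.
Compute a - a' for each ordered pair (a, a'):
a = -4: -4--4=0, -4--3=-1, -4-0=-4, -4-4=-8, -4-5=-9
a = -3: -3--4=1, -3--3=0, -3-0=-3, -3-4=-7, -3-5=-8
a = 0: 0--4=4, 0--3=3, 0-0=0, 0-4=-4, 0-5=-5
a = 4: 4--4=8, 4--3=7, 4-0=4, 4-4=0, 4-5=-1
a = 5: 5--4=9, 5--3=8, 5-0=5, 5-4=1, 5-5=0
Collecting distinct values (and noting 0 appears from a-a):
A - A = {-9, -8, -7, -5, -4, -3, -1, 0, 1, 3, 4, 5, 7, 8, 9}
|A - A| = 15

A - A = {-9, -8, -7, -5, -4, -3, -1, 0, 1, 3, 4, 5, 7, 8, 9}


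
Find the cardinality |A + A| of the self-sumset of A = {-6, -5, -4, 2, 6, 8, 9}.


A + A = {a + a' : a, a' ∈ A}; |A| = 7.
General bounds: 2|A| - 1 ≤ |A + A| ≤ |A|(|A|+1)/2, i.e. 13 ≤ |A + A| ≤ 28.
Lower bound 2|A|-1 is attained iff A is an arithmetic progression.
Enumerate sums a + a' for a ≤ a' (symmetric, so this suffices):
a = -6: -6+-6=-12, -6+-5=-11, -6+-4=-10, -6+2=-4, -6+6=0, -6+8=2, -6+9=3
a = -5: -5+-5=-10, -5+-4=-9, -5+2=-3, -5+6=1, -5+8=3, -5+9=4
a = -4: -4+-4=-8, -4+2=-2, -4+6=2, -4+8=4, -4+9=5
a = 2: 2+2=4, 2+6=8, 2+8=10, 2+9=11
a = 6: 6+6=12, 6+8=14, 6+9=15
a = 8: 8+8=16, 8+9=17
a = 9: 9+9=18
Distinct sums: {-12, -11, -10, -9, -8, -4, -3, -2, 0, 1, 2, 3, 4, 5, 8, 10, 11, 12, 14, 15, 16, 17, 18}
|A + A| = 23

|A + A| = 23


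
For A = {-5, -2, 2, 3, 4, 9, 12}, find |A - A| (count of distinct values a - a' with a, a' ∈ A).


A - A = {a - a' : a, a' ∈ A}; |A| = 7.
Bounds: 2|A|-1 ≤ |A - A| ≤ |A|² - |A| + 1, i.e. 13 ≤ |A - A| ≤ 43.
Note: 0 ∈ A - A always (from a - a). The set is symmetric: if d ∈ A - A then -d ∈ A - A.
Enumerate nonzero differences d = a - a' with a > a' (then include -d):
Positive differences: {1, 2, 3, 4, 5, 6, 7, 8, 9, 10, 11, 14, 17}
Full difference set: {0} ∪ (positive diffs) ∪ (negative diffs).
|A - A| = 1 + 2·13 = 27 (matches direct enumeration: 27).

|A - A| = 27


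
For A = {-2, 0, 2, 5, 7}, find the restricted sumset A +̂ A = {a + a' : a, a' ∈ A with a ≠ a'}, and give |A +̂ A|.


Restricted sumset: A +̂ A = {a + a' : a ∈ A, a' ∈ A, a ≠ a'}.
Equivalently, take A + A and drop any sum 2a that is achievable ONLY as a + a for a ∈ A (i.e. sums representable only with equal summands).
Enumerate pairs (a, a') with a < a' (symmetric, so each unordered pair gives one sum; this covers all a ≠ a'):
  -2 + 0 = -2
  -2 + 2 = 0
  -2 + 5 = 3
  -2 + 7 = 5
  0 + 2 = 2
  0 + 5 = 5
  0 + 7 = 7
  2 + 5 = 7
  2 + 7 = 9
  5 + 7 = 12
Collected distinct sums: {-2, 0, 2, 3, 5, 7, 9, 12}
|A +̂ A| = 8
(Reference bound: |A +̂ A| ≥ 2|A| - 3 for |A| ≥ 2, with |A| = 5 giving ≥ 7.)

|A +̂ A| = 8


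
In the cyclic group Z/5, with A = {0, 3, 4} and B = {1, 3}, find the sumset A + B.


Work in Z/5Z: reduce every sum a + b modulo 5.
Enumerate all 6 pairs:
a = 0: 0+1=1, 0+3=3
a = 3: 3+1=4, 3+3=1
a = 4: 4+1=0, 4+3=2
Distinct residues collected: {0, 1, 2, 3, 4}
|A + B| = 5 (out of 5 total residues).

A + B = {0, 1, 2, 3, 4}


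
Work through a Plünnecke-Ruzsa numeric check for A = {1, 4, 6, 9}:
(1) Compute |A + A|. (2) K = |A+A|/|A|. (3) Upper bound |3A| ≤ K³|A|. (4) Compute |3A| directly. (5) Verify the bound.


|A| = 4.
Step 1: Compute A + A by enumerating all 16 pairs.
A + A = {2, 5, 7, 8, 10, 12, 13, 15, 18}, so |A + A| = 9.
Step 2: Doubling constant K = |A + A|/|A| = 9/4 = 9/4 ≈ 2.2500.
Step 3: Plünnecke-Ruzsa gives |3A| ≤ K³·|A| = (2.2500)³ · 4 ≈ 45.5625.
Step 4: Compute 3A = A + A + A directly by enumerating all triples (a,b,c) ∈ A³; |3A| = 16.
Step 5: Check 16 ≤ 45.5625? Yes ✓.

K = 9/4, Plünnecke-Ruzsa bound K³|A| ≈ 45.5625, |3A| = 16, inequality holds.


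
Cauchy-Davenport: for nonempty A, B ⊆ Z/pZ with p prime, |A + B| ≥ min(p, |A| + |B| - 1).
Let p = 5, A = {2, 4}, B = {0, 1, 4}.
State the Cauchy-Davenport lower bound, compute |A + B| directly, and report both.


Cauchy-Davenport: |A + B| ≥ min(p, |A| + |B| - 1) for A, B nonempty in Z/pZ.
|A| = 2, |B| = 3, p = 5.
CD lower bound = min(5, 2 + 3 - 1) = min(5, 4) = 4.
Compute A + B mod 5 directly:
a = 2: 2+0=2, 2+1=3, 2+4=1
a = 4: 4+0=4, 4+1=0, 4+4=3
A + B = {0, 1, 2, 3, 4}, so |A + B| = 5.
Verify: 5 ≥ 4? Yes ✓.

CD lower bound = 4, actual |A + B| = 5.


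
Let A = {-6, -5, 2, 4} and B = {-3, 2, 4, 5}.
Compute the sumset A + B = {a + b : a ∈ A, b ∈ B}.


A + B = {a + b : a ∈ A, b ∈ B}.
Enumerate all |A|·|B| = 4·4 = 16 pairs (a, b) and collect distinct sums.
a = -6: -6+-3=-9, -6+2=-4, -6+4=-2, -6+5=-1
a = -5: -5+-3=-8, -5+2=-3, -5+4=-1, -5+5=0
a = 2: 2+-3=-1, 2+2=4, 2+4=6, 2+5=7
a = 4: 4+-3=1, 4+2=6, 4+4=8, 4+5=9
Collecting distinct sums: A + B = {-9, -8, -4, -3, -2, -1, 0, 1, 4, 6, 7, 8, 9}
|A + B| = 13

A + B = {-9, -8, -4, -3, -2, -1, 0, 1, 4, 6, 7, 8, 9}


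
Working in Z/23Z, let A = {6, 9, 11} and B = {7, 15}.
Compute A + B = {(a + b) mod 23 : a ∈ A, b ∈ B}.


Work in Z/23Z: reduce every sum a + b modulo 23.
Enumerate all 6 pairs:
a = 6: 6+7=13, 6+15=21
a = 9: 9+7=16, 9+15=1
a = 11: 11+7=18, 11+15=3
Distinct residues collected: {1, 3, 13, 16, 18, 21}
|A + B| = 6 (out of 23 total residues).

A + B = {1, 3, 13, 16, 18, 21}


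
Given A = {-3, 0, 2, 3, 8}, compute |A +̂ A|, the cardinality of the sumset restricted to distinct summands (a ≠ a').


Restricted sumset: A +̂ A = {a + a' : a ∈ A, a' ∈ A, a ≠ a'}.
Equivalently, take A + A and drop any sum 2a that is achievable ONLY as a + a for a ∈ A (i.e. sums representable only with equal summands).
Enumerate pairs (a, a') with a < a' (symmetric, so each unordered pair gives one sum; this covers all a ≠ a'):
  -3 + 0 = -3
  -3 + 2 = -1
  -3 + 3 = 0
  -3 + 8 = 5
  0 + 2 = 2
  0 + 3 = 3
  0 + 8 = 8
  2 + 3 = 5
  2 + 8 = 10
  3 + 8 = 11
Collected distinct sums: {-3, -1, 0, 2, 3, 5, 8, 10, 11}
|A +̂ A| = 9
(Reference bound: |A +̂ A| ≥ 2|A| - 3 for |A| ≥ 2, with |A| = 5 giving ≥ 7.)

|A +̂ A| = 9


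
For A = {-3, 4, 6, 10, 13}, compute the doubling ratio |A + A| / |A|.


|A| = 5.
Compute A + A by enumerating all 25 pairs.
A + A = {-6, 1, 3, 7, 8, 10, 12, 14, 16, 17, 19, 20, 23, 26}, so |A + A| = 14.
K = |A + A| / |A| = 14/5 (already in lowest terms) ≈ 2.8000.
Reference: AP of size 5 gives K = 9/5 ≈ 1.8000; a fully generic set of size 5 gives K ≈ 3.0000.

|A| = 5, |A + A| = 14, K = 14/5.


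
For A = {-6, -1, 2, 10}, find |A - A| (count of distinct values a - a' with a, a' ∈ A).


A - A = {a - a' : a, a' ∈ A}; |A| = 4.
Bounds: 2|A|-1 ≤ |A - A| ≤ |A|² - |A| + 1, i.e. 7 ≤ |A - A| ≤ 13.
Note: 0 ∈ A - A always (from a - a). The set is symmetric: if d ∈ A - A then -d ∈ A - A.
Enumerate nonzero differences d = a - a' with a > a' (then include -d):
Positive differences: {3, 5, 8, 11, 16}
Full difference set: {0} ∪ (positive diffs) ∪ (negative diffs).
|A - A| = 1 + 2·5 = 11 (matches direct enumeration: 11).

|A - A| = 11


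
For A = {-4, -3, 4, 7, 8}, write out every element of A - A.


A - A = {a - a' : a, a' ∈ A}.
Compute a - a' for each ordered pair (a, a'):
a = -4: -4--4=0, -4--3=-1, -4-4=-8, -4-7=-11, -4-8=-12
a = -3: -3--4=1, -3--3=0, -3-4=-7, -3-7=-10, -3-8=-11
a = 4: 4--4=8, 4--3=7, 4-4=0, 4-7=-3, 4-8=-4
a = 7: 7--4=11, 7--3=10, 7-4=3, 7-7=0, 7-8=-1
a = 8: 8--4=12, 8--3=11, 8-4=4, 8-7=1, 8-8=0
Collecting distinct values (and noting 0 appears from a-a):
A - A = {-12, -11, -10, -8, -7, -4, -3, -1, 0, 1, 3, 4, 7, 8, 10, 11, 12}
|A - A| = 17

A - A = {-12, -11, -10, -8, -7, -4, -3, -1, 0, 1, 3, 4, 7, 8, 10, 11, 12}


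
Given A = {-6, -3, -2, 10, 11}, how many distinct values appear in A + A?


A + A = {a + a' : a, a' ∈ A}; |A| = 5.
General bounds: 2|A| - 1 ≤ |A + A| ≤ |A|(|A|+1)/2, i.e. 9 ≤ |A + A| ≤ 15.
Lower bound 2|A|-1 is attained iff A is an arithmetic progression.
Enumerate sums a + a' for a ≤ a' (symmetric, so this suffices):
a = -6: -6+-6=-12, -6+-3=-9, -6+-2=-8, -6+10=4, -6+11=5
a = -3: -3+-3=-6, -3+-2=-5, -3+10=7, -3+11=8
a = -2: -2+-2=-4, -2+10=8, -2+11=9
a = 10: 10+10=20, 10+11=21
a = 11: 11+11=22
Distinct sums: {-12, -9, -8, -6, -5, -4, 4, 5, 7, 8, 9, 20, 21, 22}
|A + A| = 14

|A + A| = 14


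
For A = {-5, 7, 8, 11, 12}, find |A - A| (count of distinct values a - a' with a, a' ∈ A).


A - A = {a - a' : a, a' ∈ A}; |A| = 5.
Bounds: 2|A|-1 ≤ |A - A| ≤ |A|² - |A| + 1, i.e. 9 ≤ |A - A| ≤ 21.
Note: 0 ∈ A - A always (from a - a). The set is symmetric: if d ∈ A - A then -d ∈ A - A.
Enumerate nonzero differences d = a - a' with a > a' (then include -d):
Positive differences: {1, 3, 4, 5, 12, 13, 16, 17}
Full difference set: {0} ∪ (positive diffs) ∪ (negative diffs).
|A - A| = 1 + 2·8 = 17 (matches direct enumeration: 17).

|A - A| = 17


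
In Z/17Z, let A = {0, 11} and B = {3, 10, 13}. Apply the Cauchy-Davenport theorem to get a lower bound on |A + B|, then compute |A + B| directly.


Cauchy-Davenport: |A + B| ≥ min(p, |A| + |B| - 1) for A, B nonempty in Z/pZ.
|A| = 2, |B| = 3, p = 17.
CD lower bound = min(17, 2 + 3 - 1) = min(17, 4) = 4.
Compute A + B mod 17 directly:
a = 0: 0+3=3, 0+10=10, 0+13=13
a = 11: 11+3=14, 11+10=4, 11+13=7
A + B = {3, 4, 7, 10, 13, 14}, so |A + B| = 6.
Verify: 6 ≥ 4? Yes ✓.

CD lower bound = 4, actual |A + B| = 6.


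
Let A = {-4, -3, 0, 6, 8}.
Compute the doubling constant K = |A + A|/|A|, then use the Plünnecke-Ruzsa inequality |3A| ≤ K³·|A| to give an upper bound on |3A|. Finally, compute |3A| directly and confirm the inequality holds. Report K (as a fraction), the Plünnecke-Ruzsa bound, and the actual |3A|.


|A| = 5.
Step 1: Compute A + A by enumerating all 25 pairs.
A + A = {-8, -7, -6, -4, -3, 0, 2, 3, 4, 5, 6, 8, 12, 14, 16}, so |A + A| = 15.
Step 2: Doubling constant K = |A + A|/|A| = 15/5 = 15/5 ≈ 3.0000.
Step 3: Plünnecke-Ruzsa gives |3A| ≤ K³·|A| = (3.0000)³ · 5 ≈ 135.0000.
Step 4: Compute 3A = A + A + A directly by enumerating all triples (a,b,c) ∈ A³; |3A| = 30.
Step 5: Check 30 ≤ 135.0000? Yes ✓.

K = 15/5, Plünnecke-Ruzsa bound K³|A| ≈ 135.0000, |3A| = 30, inequality holds.


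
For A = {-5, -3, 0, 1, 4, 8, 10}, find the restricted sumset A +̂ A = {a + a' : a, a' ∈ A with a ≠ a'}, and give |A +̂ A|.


Restricted sumset: A +̂ A = {a + a' : a ∈ A, a' ∈ A, a ≠ a'}.
Equivalently, take A + A and drop any sum 2a that is achievable ONLY as a + a for a ∈ A (i.e. sums representable only with equal summands).
Enumerate pairs (a, a') with a < a' (symmetric, so each unordered pair gives one sum; this covers all a ≠ a'):
  -5 + -3 = -8
  -5 + 0 = -5
  -5 + 1 = -4
  -5 + 4 = -1
  -5 + 8 = 3
  -5 + 10 = 5
  -3 + 0 = -3
  -3 + 1 = -2
  -3 + 4 = 1
  -3 + 8 = 5
  -3 + 10 = 7
  0 + 1 = 1
  0 + 4 = 4
  0 + 8 = 8
  0 + 10 = 10
  1 + 4 = 5
  1 + 8 = 9
  1 + 10 = 11
  4 + 8 = 12
  4 + 10 = 14
  8 + 10 = 18
Collected distinct sums: {-8, -5, -4, -3, -2, -1, 1, 3, 4, 5, 7, 8, 9, 10, 11, 12, 14, 18}
|A +̂ A| = 18
(Reference bound: |A +̂ A| ≥ 2|A| - 3 for |A| ≥ 2, with |A| = 7 giving ≥ 11.)

|A +̂ A| = 18


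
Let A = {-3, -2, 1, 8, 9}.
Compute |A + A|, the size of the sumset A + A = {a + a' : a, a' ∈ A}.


A + A = {a + a' : a, a' ∈ A}; |A| = 5.
General bounds: 2|A| - 1 ≤ |A + A| ≤ |A|(|A|+1)/2, i.e. 9 ≤ |A + A| ≤ 15.
Lower bound 2|A|-1 is attained iff A is an arithmetic progression.
Enumerate sums a + a' for a ≤ a' (symmetric, so this suffices):
a = -3: -3+-3=-6, -3+-2=-5, -3+1=-2, -3+8=5, -3+9=6
a = -2: -2+-2=-4, -2+1=-1, -2+8=6, -2+9=7
a = 1: 1+1=2, 1+8=9, 1+9=10
a = 8: 8+8=16, 8+9=17
a = 9: 9+9=18
Distinct sums: {-6, -5, -4, -2, -1, 2, 5, 6, 7, 9, 10, 16, 17, 18}
|A + A| = 14

|A + A| = 14


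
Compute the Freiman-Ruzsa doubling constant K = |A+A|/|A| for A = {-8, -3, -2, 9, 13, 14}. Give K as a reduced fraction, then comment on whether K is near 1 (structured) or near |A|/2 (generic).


|A| = 6.
Compute A + A by enumerating all 36 pairs.
A + A = {-16, -11, -10, -6, -5, -4, 1, 5, 6, 7, 10, 11, 12, 18, 22, 23, 26, 27, 28}, so |A + A| = 19.
K = |A + A| / |A| = 19/6 (already in lowest terms) ≈ 3.1667.
Reference: AP of size 6 gives K = 11/6 ≈ 1.8333; a fully generic set of size 6 gives K ≈ 3.5000.

|A| = 6, |A + A| = 19, K = 19/6.


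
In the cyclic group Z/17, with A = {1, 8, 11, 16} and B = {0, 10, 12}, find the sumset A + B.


Work in Z/17Z: reduce every sum a + b modulo 17.
Enumerate all 12 pairs:
a = 1: 1+0=1, 1+10=11, 1+12=13
a = 8: 8+0=8, 8+10=1, 8+12=3
a = 11: 11+0=11, 11+10=4, 11+12=6
a = 16: 16+0=16, 16+10=9, 16+12=11
Distinct residues collected: {1, 3, 4, 6, 8, 9, 11, 13, 16}
|A + B| = 9 (out of 17 total residues).

A + B = {1, 3, 4, 6, 8, 9, 11, 13, 16}


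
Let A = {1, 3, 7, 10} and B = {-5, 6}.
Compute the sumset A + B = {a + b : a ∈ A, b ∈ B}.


A + B = {a + b : a ∈ A, b ∈ B}.
Enumerate all |A|·|B| = 4·2 = 8 pairs (a, b) and collect distinct sums.
a = 1: 1+-5=-4, 1+6=7
a = 3: 3+-5=-2, 3+6=9
a = 7: 7+-5=2, 7+6=13
a = 10: 10+-5=5, 10+6=16
Collecting distinct sums: A + B = {-4, -2, 2, 5, 7, 9, 13, 16}
|A + B| = 8

A + B = {-4, -2, 2, 5, 7, 9, 13, 16}


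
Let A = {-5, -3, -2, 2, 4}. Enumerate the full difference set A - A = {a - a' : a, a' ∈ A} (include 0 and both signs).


A - A = {a - a' : a, a' ∈ A}.
Compute a - a' for each ordered pair (a, a'):
a = -5: -5--5=0, -5--3=-2, -5--2=-3, -5-2=-7, -5-4=-9
a = -3: -3--5=2, -3--3=0, -3--2=-1, -3-2=-5, -3-4=-7
a = -2: -2--5=3, -2--3=1, -2--2=0, -2-2=-4, -2-4=-6
a = 2: 2--5=7, 2--3=5, 2--2=4, 2-2=0, 2-4=-2
a = 4: 4--5=9, 4--3=7, 4--2=6, 4-2=2, 4-4=0
Collecting distinct values (and noting 0 appears from a-a):
A - A = {-9, -7, -6, -5, -4, -3, -2, -1, 0, 1, 2, 3, 4, 5, 6, 7, 9}
|A - A| = 17

A - A = {-9, -7, -6, -5, -4, -3, -2, -1, 0, 1, 2, 3, 4, 5, 6, 7, 9}
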